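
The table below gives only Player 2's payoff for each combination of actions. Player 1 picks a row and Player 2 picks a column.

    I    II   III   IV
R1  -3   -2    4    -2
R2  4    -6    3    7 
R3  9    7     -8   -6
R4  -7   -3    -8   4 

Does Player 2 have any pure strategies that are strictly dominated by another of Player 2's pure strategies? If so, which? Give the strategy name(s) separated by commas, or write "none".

I: no other strategy beats it everywhere (II at R2 (4>-6); III at R2 (4>3); IV at R3 (9>-6)).
II: no other strategy beats it everywhere (I at R1 (-2>-3); III at R3 (7>-8); IV at R1 (-2=-2)).
Nothing dominates III: I at R1 (4>-3); II at R1 (4>-2); IV at R1 (4>-2).
IV: no other strategy beats it everywhere (I at R1 (-2>-3); II at R1 (-2=-2); III at R2 (7>3)).

none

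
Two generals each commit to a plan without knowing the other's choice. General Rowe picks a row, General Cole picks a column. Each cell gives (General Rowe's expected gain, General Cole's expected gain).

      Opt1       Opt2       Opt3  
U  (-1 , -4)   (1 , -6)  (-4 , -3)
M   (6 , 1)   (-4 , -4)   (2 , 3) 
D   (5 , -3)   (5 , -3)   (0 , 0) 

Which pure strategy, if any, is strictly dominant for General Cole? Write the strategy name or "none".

Opt3 vs Opt1: U: -3>-4, M: 3>1, D: 0>-3.
Opt3 vs Opt2: U: -3>-6, M: 3>-4, D: 0>-3.
Opt3 strictly beats every other strategy against every opponent action, so it is strictly dominant.

Opt3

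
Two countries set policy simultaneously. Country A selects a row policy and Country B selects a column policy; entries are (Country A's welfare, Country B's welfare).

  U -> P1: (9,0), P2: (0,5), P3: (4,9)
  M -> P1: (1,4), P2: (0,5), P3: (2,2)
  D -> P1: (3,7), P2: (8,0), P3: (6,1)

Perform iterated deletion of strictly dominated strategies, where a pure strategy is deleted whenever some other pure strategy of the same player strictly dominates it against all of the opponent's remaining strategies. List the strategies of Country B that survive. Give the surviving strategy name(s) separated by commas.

Country A's strategy M is strictly dominated by D (P1: 3>1, P2: 8>0, P3: 6>2) and is removed.
Column P2 is eliminated: P3 beats it against every remaining row (U: 9>5, D: 1>0).
Among the remaining strategies, none is strictly dominated by another pure strategy of the same player, so the elimination stops.
Surviving strategies — Country A: {U, D}; Country B: {P1, P3}.

P1, P3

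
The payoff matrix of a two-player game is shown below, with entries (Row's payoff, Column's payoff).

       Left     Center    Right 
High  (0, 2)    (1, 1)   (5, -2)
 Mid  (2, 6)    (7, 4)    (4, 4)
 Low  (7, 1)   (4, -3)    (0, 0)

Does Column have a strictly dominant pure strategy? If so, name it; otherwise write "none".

Left vs Center: High: 2>1, Mid: 6>4, Low: 1>-3.
Left vs Right: High: 2>-2, Mid: 6>4, Low: 1>0.
Left strictly beats every other strategy against every opponent action, so it is strictly dominant.

Left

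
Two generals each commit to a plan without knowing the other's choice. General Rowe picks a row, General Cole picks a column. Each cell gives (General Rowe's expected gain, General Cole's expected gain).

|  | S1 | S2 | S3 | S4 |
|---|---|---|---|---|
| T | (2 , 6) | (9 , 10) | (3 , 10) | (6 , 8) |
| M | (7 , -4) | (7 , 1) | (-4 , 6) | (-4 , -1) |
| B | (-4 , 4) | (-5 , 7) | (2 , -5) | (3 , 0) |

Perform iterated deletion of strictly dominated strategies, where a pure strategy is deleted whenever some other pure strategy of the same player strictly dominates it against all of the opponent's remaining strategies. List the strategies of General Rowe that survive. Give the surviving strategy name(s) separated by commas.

For General Rowe, T strictly dominates B on the remaining columns (S1: 2>-4, S2: 9>-5, S3: 3>2, S4: 6>3); eliminate B.
General Cole's strategy S1 is strictly dominated by S2 (T: 10>6, M: 1>-4) and is removed.
Row M is eliminated: T beats it against every remaining column (S2: 9>7, S3: 3>-4, S4: 6>-4).
Column S4 is eliminated: S2 beats it against every remaining row (T: 10>8).
Among the remaining strategies, none is strictly dominated by another pure strategy of the same player, so the elimination stops.
Surviving strategies — General Rowe: {T}; General Cole: {S2, S3}.

T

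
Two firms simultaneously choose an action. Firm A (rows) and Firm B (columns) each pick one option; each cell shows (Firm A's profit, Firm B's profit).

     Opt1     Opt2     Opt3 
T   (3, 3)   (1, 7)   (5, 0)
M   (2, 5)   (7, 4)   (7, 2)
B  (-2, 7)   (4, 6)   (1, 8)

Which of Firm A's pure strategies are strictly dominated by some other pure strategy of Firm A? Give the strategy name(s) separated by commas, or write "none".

B

T is not dominated — it holds its own against M at Opt1 (3>2); B at Opt1 (3>-2).
Nothing dominates M: T at Opt2 (7>1); B at Opt1 (2>-2).
B is strictly dominated by M (Opt1: 2>-2, Opt2: 7>4, Opt3: 7>1).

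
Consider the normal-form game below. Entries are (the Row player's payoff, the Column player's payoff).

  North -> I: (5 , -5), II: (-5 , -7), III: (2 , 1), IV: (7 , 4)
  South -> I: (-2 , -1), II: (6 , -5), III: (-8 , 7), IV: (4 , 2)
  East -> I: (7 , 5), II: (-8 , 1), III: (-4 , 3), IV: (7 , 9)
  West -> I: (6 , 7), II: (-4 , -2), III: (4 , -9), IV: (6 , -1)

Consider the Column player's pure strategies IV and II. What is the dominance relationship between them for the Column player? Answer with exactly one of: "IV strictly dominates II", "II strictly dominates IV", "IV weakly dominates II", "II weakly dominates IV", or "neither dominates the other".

IV strictly dominates II

Compare IV to II across every action of the Row player: North: 4>-7, South: 2>-5, East: 9>1, West: -1>-2.
Every comparison favours IV, so IV strictly dominates II.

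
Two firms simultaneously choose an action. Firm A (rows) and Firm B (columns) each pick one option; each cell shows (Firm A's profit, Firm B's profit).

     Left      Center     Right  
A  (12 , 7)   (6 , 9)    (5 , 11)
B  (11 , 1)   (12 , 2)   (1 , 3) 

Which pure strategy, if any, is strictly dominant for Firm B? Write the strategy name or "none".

Right

Right vs Left: A: 11>7, B: 3>1.
Right vs Center: A: 11>9, B: 3>2.
Right strictly beats every other strategy against every opponent action, so it is strictly dominant.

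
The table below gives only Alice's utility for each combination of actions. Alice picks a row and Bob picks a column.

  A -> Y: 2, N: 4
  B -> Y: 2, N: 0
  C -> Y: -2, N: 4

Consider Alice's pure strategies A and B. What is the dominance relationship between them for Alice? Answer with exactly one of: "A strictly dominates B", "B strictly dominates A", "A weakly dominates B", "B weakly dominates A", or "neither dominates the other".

Compare A to B across each choice by Bob: Y: 2=2, N: 4>0.
A is at least as good everywhere and strictly better somewhere (tied only at Y), so A weakly but not strictly dominates B.

A weakly dominates B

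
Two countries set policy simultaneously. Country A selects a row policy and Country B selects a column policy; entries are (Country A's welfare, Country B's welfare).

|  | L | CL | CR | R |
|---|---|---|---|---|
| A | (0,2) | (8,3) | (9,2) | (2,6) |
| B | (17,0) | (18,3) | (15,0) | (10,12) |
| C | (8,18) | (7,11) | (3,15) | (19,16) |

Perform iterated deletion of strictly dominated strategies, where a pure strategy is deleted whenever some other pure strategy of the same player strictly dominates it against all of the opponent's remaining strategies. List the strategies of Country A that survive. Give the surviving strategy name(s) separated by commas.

Country A's strategy A is strictly dominated by B (L: 17>0, CL: 18>8, CR: 15>9, R: 10>2) and is removed.
Column CL is eliminated: R beats it against every remaining row (B: 12>3, C: 16>11).
Column CR is eliminated: R beats it against every remaining row (B: 12>0, C: 16>15).
Among the remaining strategies, none is strictly dominated by another pure strategy of the same player, so the elimination stops.
Surviving strategies — Country A: {B, C}; Country B: {L, R}.

B, C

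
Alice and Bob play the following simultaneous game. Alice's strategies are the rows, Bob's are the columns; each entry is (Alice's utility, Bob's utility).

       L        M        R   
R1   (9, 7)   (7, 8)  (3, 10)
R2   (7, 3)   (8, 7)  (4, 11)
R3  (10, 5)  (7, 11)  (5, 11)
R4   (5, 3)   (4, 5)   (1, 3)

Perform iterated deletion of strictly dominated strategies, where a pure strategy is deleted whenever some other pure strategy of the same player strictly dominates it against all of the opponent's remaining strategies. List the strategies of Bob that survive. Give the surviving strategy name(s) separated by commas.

For Alice, R1 strictly dominates R4 on the remaining columns (L: 9>5, M: 7>4, R: 3>1); eliminate R4.
Bob's strategy L is strictly dominated by M (R1: 8>7, R2: 7>3, R3: 11>5) and is removed.
Row R1 is eliminated: R2 beats it against every remaining column (M: 8>7, R: 4>3).
Among the remaining strategies, none is strictly dominated by another pure strategy of the same player, so the elimination stops.
Surviving strategies — Alice: {R2, R3}; Bob: {M, R}.

M, R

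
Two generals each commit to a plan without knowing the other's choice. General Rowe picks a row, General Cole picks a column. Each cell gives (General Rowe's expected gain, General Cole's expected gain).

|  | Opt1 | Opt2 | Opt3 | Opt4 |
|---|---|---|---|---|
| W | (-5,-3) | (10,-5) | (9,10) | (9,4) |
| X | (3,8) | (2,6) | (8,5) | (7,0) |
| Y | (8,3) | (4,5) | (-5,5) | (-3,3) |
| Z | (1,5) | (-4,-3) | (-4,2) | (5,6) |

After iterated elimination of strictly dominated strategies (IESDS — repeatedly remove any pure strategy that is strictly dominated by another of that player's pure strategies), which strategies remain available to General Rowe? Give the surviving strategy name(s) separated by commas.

W, X, Y

General Rowe's strategy Z is strictly dominated by X (Opt1: 3>1, Opt2: 2>-4, Opt3: 8>-4, Opt4: 7>5) and is removed.
For General Cole, Opt3 strictly dominates Opt4 on the remaining rows (W: 10>4, X: 5>0, Y: 5>3); eliminate Opt4.
Among the remaining strategies, none is strictly dominated by another pure strategy of the same player, so the elimination stops.
Surviving strategies — General Rowe: {W, X, Y}; General Cole: {Opt1, Opt2, Opt3}.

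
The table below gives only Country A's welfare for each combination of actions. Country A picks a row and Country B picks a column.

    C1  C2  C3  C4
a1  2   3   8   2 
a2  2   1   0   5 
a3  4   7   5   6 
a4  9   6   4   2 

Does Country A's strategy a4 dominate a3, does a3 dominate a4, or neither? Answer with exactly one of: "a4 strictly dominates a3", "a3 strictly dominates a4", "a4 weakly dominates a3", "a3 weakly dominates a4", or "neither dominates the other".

neither dominates the other

a4's payoffs vs a3's, by Country B's action — C1: 9>4, C2: 6<7, C3: 4<5, C4: 2<6.
a4 does better at C1 but worse at C2, C3, C4; neither strategy dominates the other.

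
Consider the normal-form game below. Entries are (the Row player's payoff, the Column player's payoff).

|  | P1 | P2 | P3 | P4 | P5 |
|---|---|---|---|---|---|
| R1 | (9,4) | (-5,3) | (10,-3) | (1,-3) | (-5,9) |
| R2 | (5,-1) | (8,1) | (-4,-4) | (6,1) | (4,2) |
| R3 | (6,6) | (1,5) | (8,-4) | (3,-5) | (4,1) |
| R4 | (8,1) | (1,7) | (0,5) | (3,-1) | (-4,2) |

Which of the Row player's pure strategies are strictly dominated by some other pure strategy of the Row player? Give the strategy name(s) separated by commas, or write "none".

none

R1: no other strategy beats it everywhere (R2 at P1 (9>5); R3 at P1 (9>6); R4 at P1 (9>8)).
R2: no other strategy beats it everywhere (R1 at P2 (8>-5); R3 at P2 (8>1); R4 at P2 (8>1)).
R3 is not dominated — it holds its own against R1 at P2 (1>-5); R2 at P1 (6>5); R4 at P2 (1=1).
R4: no other strategy beats it everywhere (R1 at P2 (1>-5); R2 at P1 (8>5); R3 at P1 (8>6)).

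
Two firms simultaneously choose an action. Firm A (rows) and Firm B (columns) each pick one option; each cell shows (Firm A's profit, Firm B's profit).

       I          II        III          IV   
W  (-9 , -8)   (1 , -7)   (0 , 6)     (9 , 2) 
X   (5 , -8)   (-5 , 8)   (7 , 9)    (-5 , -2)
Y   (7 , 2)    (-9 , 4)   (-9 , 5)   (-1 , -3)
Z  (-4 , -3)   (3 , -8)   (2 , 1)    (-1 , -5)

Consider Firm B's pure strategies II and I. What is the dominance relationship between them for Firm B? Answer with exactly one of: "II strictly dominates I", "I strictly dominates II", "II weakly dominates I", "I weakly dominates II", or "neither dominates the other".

II's payoffs vs I's, by Firm A's action — W: -7>-8, X: 8>-8, Y: 4>2, Z: -8<-3.
II does better at W, X, Y but worse at Z; neither strategy dominates the other.

neither dominates the other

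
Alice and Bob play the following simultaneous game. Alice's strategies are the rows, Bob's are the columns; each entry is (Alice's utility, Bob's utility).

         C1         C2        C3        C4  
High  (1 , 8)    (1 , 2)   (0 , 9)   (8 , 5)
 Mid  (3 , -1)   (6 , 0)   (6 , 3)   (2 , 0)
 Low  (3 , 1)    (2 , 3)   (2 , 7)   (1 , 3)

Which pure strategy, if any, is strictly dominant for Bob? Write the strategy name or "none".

C3

C3 vs C1: High: 9>8, Mid: 3>-1, Low: 7>1.
C3 vs C2: High: 9>2, Mid: 3>0, Low: 7>3.
C3 vs C4: High: 9>5, Mid: 3>0, Low: 7>3.
C3 strictly beats every other strategy against every opponent action, so it is strictly dominant.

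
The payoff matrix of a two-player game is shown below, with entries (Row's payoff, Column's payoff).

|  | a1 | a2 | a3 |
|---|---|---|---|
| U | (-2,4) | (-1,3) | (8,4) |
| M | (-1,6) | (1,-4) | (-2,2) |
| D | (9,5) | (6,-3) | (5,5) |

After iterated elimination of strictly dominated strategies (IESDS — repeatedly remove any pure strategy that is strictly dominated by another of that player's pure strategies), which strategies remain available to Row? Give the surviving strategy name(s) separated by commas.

U, D

Row M is eliminated: D beats it against every remaining column (a1: 9>-1, a2: 6>1, a3: 5>-2).
Column a2 is eliminated: a1 beats it against every remaining row (U: 4>3, D: 5>-3).
Among the remaining strategies, none is strictly dominated by another pure strategy of the same player, so the elimination stops.
Surviving strategies — Row: {U, D}; Column: {a1, a3}.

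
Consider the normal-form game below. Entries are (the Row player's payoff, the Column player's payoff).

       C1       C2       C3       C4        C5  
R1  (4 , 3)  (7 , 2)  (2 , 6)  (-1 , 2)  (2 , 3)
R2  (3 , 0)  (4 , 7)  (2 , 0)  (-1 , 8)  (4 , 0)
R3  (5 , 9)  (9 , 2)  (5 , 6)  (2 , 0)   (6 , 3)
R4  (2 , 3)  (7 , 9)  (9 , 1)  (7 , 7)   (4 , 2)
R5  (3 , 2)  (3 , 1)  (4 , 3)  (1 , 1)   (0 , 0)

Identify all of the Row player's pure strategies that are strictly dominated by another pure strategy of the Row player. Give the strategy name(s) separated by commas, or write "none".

R1, R2, R5

R1 is strictly dominated by R3 (C1: 5>4, C2: 9>7, C3: 5>2, C4: 2>-1, C5: 6>2).
R3 strictly dominates R2 — C1: 5>3, C2: 9>4, C3: 5>2, C4: 2>-1, C5: 6>4.
Nothing dominates R3: R1 at C1 (5>4); R2 at C1 (5>3); R4 at C1 (5>2); R5 at C1 (5>3).
Nothing dominates R4: R1 at C2 (7=7); R2 at C2 (7>4); R3 at C3 (9>5); R5 at C2 (7>3).
R5 is strictly dominated by R3 (C1: 5>3, C2: 9>3, C3: 5>4, C4: 2>1, C5: 6>0).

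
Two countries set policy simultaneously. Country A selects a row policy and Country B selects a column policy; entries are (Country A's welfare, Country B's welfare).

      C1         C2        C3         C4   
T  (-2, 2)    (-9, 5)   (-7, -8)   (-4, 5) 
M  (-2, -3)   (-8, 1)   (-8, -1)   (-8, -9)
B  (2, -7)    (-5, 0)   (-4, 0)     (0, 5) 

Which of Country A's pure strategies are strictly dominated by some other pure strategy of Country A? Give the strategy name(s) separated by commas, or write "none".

T, M

B strictly dominates T — C1: 2>-2, C2: -5>-9, C3: -4>-7, C4: 0>-4.
B strictly dominates M — C1: 2>-2, C2: -5>-8, C3: -4>-8, C4: 0>-8.
B is not dominated — it holds its own against T at C1 (2>-2); M at C1 (2>-2).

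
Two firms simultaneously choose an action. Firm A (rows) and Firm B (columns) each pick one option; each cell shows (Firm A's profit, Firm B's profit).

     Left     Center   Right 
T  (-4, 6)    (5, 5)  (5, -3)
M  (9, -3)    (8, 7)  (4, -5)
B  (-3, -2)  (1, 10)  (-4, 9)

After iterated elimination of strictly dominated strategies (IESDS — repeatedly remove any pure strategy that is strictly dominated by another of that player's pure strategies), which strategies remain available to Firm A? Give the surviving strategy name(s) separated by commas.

M

Row B is eliminated: M beats it against every remaining column (Left: 9>-3, Center: 8>1, Right: 4>-4).
Column Right is eliminated: Left beats it against every remaining row (T: 6>-3, M: -3>-5).
Firm A's strategy T is strictly dominated by M (Left: 9>-4, Center: 8>5) and is removed.
Firm B's strategy Left is strictly dominated by Center (M: 7>-3) and is removed.
Among the remaining strategies, none is strictly dominated by another pure strategy of the same player, so the elimination stops.
Surviving strategies — Firm A: {M}; Firm B: {Center}.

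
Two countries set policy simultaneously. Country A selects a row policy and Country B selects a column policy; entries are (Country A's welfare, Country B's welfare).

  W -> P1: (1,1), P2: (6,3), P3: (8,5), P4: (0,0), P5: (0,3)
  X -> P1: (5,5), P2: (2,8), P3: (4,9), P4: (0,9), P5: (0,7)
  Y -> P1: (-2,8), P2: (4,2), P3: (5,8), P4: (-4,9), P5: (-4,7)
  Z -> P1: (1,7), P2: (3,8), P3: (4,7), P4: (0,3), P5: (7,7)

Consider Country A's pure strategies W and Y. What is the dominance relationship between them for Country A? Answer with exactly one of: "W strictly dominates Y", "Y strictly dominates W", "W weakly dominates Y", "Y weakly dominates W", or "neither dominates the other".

W's payoffs vs Y's, by Country B's action — P1: 1>-2, P2: 6>4, P3: 8>5, P4: 0>-4, P5: 0>-4.
W gives a strictly higher payoff against each opponent action, so W strictly dominates Y.

W strictly dominates Y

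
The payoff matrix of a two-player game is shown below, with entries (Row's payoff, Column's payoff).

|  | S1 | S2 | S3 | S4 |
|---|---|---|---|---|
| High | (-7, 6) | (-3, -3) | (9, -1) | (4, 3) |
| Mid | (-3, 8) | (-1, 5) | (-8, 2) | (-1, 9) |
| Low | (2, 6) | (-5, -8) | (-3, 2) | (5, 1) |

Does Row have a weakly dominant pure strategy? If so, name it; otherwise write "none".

none

High fails to dominate Mid at S1 (-7<-3).
Mid fails to dominate High at S3 (-8<9).
Low fails to dominate High at S2 (-5<-3).
No single strategy dominates all the others.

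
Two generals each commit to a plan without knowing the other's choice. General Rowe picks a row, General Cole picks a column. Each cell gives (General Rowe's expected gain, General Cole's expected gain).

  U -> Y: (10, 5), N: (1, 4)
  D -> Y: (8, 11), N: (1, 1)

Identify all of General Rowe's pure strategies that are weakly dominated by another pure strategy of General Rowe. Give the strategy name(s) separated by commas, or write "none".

U is not dominated — it holds its own against D at Y (10>8).
U weakly dominates D — Y: 10>8, N: 1=1.

D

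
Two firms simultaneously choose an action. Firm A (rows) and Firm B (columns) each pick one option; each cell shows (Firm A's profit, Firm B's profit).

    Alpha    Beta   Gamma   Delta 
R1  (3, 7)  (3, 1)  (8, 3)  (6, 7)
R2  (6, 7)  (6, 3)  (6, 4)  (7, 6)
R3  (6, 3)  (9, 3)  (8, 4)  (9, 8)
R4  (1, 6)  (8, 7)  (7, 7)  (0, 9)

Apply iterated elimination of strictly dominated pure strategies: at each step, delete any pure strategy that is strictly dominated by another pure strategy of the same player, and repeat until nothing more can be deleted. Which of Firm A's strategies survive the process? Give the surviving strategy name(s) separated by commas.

Row R4 is eliminated: R3 beats it against every remaining column (Alpha: 6>1, Beta: 9>8, Gamma: 8>7, Delta: 9>0).
Column Beta is eliminated: Gamma beats it against every remaining row (R1: 3>1, R2: 4>3, R3: 4>3).
Firm B's strategy Gamma is strictly dominated by Delta (R1: 7>3, R2: 6>4, R3: 8>4) and is removed.
Firm A's strategy R1 is strictly dominated by R2 (Alpha: 6>3, Delta: 7>6) and is removed.
Among the remaining strategies, none is strictly dominated by another pure strategy of the same player, so the elimination stops.
Surviving strategies — Firm A: {R2, R3}; Firm B: {Alpha, Delta}.

R2, R3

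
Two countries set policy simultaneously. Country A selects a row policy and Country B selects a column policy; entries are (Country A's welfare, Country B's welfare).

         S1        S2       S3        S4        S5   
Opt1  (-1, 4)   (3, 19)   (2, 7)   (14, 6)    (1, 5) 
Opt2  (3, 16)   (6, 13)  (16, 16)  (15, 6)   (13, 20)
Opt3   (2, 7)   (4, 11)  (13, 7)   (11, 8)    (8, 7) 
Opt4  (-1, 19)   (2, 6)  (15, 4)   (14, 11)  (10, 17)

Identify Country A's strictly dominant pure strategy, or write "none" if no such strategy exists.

Opt2

Opt2 vs Opt1: S1: 3>-1, S2: 6>3, S3: 16>2, S4: 15>14, S5: 13>1.
Opt2 vs Opt3: S1: 3>2, S2: 6>4, S3: 16>13, S4: 15>11, S5: 13>8.
Opt2 vs Opt4: S1: 3>-1, S2: 6>2, S3: 16>15, S4: 15>14, S5: 13>10.
Opt2 strictly beats every other strategy against every opponent action, so it is strictly dominant.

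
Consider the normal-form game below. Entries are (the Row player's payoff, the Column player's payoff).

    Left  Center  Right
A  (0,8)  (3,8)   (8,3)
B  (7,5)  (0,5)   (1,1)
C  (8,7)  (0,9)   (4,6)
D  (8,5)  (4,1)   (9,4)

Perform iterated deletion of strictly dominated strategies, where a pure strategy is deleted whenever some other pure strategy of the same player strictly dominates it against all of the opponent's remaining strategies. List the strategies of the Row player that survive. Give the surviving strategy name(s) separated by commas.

Row A is eliminated: D beats it against every remaining column (Left: 8>0, Center: 4>3, Right: 9>8).
Row B is eliminated: D beats it against every remaining column (Left: 8>7, Center: 4>0, Right: 9>1).
Column Right is eliminated: Left beats it against every remaining row (C: 7>6, D: 5>4).
Among the remaining strategies, none is strictly dominated by another pure strategy of the same player, so the elimination stops.
Surviving strategies — the Row player: {C, D}; the Column player: {Left, Center}.

C, D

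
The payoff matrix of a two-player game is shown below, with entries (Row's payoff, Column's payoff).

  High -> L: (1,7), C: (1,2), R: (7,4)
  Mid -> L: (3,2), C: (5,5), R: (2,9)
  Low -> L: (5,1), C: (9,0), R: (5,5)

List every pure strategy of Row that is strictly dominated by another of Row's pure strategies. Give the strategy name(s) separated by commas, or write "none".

Mid

High: no other strategy beats it everywhere (Mid at R (7>2); Low at R (7>5)).
Mid: dominated, since Low does at least as well everywhere (L: 5>3, C: 9>5, R: 5>2).
Low is not dominated — it holds its own against High at L (5>1); Mid at L (5>3).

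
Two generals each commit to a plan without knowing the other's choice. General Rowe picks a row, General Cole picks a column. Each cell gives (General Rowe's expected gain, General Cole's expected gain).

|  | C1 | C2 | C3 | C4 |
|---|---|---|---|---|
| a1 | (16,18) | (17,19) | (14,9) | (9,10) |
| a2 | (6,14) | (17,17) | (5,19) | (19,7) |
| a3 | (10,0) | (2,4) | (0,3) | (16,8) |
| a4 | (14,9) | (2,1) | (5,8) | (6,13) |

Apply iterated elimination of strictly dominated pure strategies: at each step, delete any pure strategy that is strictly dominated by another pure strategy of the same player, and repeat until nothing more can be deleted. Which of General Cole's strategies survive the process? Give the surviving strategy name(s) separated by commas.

C2, C3

General Rowe's strategy a4 is strictly dominated by a1 (C1: 16>14, C2: 17>2, C3: 14>5, C4: 9>6) and is removed.
For General Cole, C2 strictly dominates C1 on the remaining rows (a1: 19>18, a2: 17>14, a3: 4>0); eliminate C1.
Row a3 is eliminated: a2 beats it against every remaining column (C2: 17>2, C3: 5>0, C4: 19>16).
Column C4 is eliminated: C2 beats it against every remaining row (a1: 19>10, a2: 17>7).
Among the remaining strategies, none is strictly dominated by another pure strategy of the same player, so the elimination stops.
Surviving strategies — General Rowe: {a1, a2}; General Cole: {C2, C3}.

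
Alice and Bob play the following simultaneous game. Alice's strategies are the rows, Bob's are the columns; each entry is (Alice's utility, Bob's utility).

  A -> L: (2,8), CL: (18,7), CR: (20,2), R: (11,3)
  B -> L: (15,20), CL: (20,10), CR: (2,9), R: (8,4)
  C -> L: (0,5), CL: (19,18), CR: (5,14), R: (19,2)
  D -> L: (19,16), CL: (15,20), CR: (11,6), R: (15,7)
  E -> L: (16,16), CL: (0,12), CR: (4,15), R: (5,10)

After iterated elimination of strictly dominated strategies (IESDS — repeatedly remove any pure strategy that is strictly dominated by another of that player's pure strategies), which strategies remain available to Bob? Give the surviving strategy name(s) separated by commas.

L, CL

Row E is eliminated: D beats it against every remaining column (L: 19>16, CL: 15>0, CR: 11>4, R: 15>5).
Bob's strategy CR is strictly dominated by CL (A: 7>2, B: 10>9, C: 18>14, D: 20>6) and is removed.
For Bob, L strictly dominates R on the remaining rows (A: 8>3, B: 20>4, C: 5>2, D: 16>7); eliminate R.
For Alice, B strictly dominates A on the remaining columns (L: 15>2, CL: 20>18); eliminate A.
Alice's strategy C is strictly dominated by B (L: 15>0, CL: 20>19) and is removed.
Among the remaining strategies, none is strictly dominated by another pure strategy of the same player, so the elimination stops.
Surviving strategies — Alice: {B, D}; Bob: {L, CL}.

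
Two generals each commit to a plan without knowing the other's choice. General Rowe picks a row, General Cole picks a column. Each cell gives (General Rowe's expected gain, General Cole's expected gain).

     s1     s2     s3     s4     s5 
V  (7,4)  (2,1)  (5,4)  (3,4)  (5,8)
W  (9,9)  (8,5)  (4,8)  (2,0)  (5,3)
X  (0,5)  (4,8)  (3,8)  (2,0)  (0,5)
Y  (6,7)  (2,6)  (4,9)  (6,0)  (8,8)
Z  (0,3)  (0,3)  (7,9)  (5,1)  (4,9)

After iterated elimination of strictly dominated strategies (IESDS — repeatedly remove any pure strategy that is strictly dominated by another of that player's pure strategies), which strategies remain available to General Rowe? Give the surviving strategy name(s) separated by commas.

V, W, Y, Z

For General Cole, s5 strictly dominates s4 on the remaining rows (V: 8>4, W: 3>0, X: 5>0, Y: 8>0, Z: 9>1); eliminate s4.
General Rowe's strategy X is strictly dominated by W (s1: 9>0, s2: 8>4, s3: 4>3, s5: 5>0) and is removed.
General Cole's strategy s2 is strictly dominated by s3 (V: 4>1, W: 8>5, Y: 9>6, Z: 9>3) and is removed.
Among the remaining strategies, none is strictly dominated by another pure strategy of the same player, so the elimination stops.
Surviving strategies — General Rowe: {V, W, Y, Z}; General Cole: {s1, s3, s5}.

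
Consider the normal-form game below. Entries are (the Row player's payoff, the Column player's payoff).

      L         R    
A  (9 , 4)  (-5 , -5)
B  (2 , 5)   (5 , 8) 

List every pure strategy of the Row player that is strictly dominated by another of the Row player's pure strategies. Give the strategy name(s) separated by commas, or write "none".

none

A: no other strategy beats it everywhere (B at L (9>2)).
Nothing dominates B: A at R (5>-5).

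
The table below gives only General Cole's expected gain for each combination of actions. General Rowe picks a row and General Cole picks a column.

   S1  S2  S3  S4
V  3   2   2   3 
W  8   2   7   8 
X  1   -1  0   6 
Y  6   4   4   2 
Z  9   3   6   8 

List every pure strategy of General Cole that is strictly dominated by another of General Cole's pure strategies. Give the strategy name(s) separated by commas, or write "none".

S1 is not dominated — it holds its own against S2 at V (3>2); S3 at V (3>2); S4 at V (3=3).
S2: dominated, since S1 does at least as well everywhere (V: 3>2, W: 8>2, X: 1>-1, Y: 6>4, Z: 9>3).
S1 strictly dominates S3 — V: 3>2, W: 8>7, X: 1>0, Y: 6>4, Z: 9>6.
S4 is not dominated — it holds its own against S1 at V (3=3); S2 at V (3>2); S3 at V (3>2).

S2, S3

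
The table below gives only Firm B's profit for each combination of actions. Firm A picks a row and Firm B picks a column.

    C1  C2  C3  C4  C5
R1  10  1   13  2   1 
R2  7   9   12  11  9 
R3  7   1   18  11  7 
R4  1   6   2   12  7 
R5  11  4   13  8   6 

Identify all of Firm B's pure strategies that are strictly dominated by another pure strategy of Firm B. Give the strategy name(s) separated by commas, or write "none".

C3 strictly dominates C1 — R1: 13>10, R2: 12>7, R3: 18>7, R4: 2>1, R5: 13>11.
C2 is strictly dominated by C4 (R1: 2>1, R2: 11>9, R3: 11>1, R4: 12>6, R5: 8>4).
Nothing dominates C3: C1 at R1 (13>10); C2 at R1 (13>1); C4 at R1 (13>2); C5 at R1 (13>1).
Nothing dominates C4: C1 at R2 (11>7); C2 at R1 (2>1); C3 at R4 (12>2); C5 at R1 (2>1).
C5: dominated, since C4 does at least as well everywhere (R1: 2>1, R2: 11>9, R3: 11>7, R4: 12>7, R5: 8>6).

C1, C2, C5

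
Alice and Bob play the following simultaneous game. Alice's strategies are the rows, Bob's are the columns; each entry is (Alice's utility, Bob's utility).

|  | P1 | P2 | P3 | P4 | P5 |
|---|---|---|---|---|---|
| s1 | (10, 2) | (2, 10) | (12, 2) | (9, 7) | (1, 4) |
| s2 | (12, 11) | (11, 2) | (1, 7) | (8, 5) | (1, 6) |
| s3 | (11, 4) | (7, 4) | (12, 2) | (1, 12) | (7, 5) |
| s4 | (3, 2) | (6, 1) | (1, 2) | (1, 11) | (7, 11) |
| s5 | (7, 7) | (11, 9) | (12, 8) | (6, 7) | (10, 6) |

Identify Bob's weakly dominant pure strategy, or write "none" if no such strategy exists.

P1 fails to dominate P2 at s1 (2<10).
P2 fails to dominate P1 at s2 (2<11).
P3 fails to dominate P1 at s2 (7<11).
P4 fails to dominate P1 at s2 (5<11).
P5 fails to dominate P1 at s2 (6<11).
No single strategy dominates all the others.

none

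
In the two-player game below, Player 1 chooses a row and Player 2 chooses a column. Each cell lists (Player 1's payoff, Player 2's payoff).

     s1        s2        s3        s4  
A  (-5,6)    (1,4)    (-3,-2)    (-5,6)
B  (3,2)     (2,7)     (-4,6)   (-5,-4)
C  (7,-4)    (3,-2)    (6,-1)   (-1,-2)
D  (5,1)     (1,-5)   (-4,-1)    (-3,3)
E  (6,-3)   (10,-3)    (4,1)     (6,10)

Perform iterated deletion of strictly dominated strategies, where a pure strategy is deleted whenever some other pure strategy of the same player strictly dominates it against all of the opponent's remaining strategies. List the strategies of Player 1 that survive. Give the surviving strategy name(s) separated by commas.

For Player 1, C strictly dominates A on the remaining columns (s1: 7>-5, s2: 3>1, s3: 6>-3, s4: -1>-5); eliminate A.
Row B is eliminated: C beats it against every remaining column (s1: 7>3, s2: 3>2, s3: 6>-4, s4: -1>-5).
Row D is eliminated: C beats it against every remaining column (s1: 7>5, s2: 3>1, s3: 6>-4, s4: -1>-3).
For Player 2, s3 strictly dominates s1 on the remaining rows (C: -1>-4, E: 1>-3); eliminate s1.
Player 2's strategy s2 is strictly dominated by s3 (C: -1>-2, E: 1>-3) and is removed.
Among the remaining strategies, none is strictly dominated by another pure strategy of the same player, so the elimination stops.
Surviving strategies — Player 1: {C, E}; Player 2: {s3, s4}.

C, E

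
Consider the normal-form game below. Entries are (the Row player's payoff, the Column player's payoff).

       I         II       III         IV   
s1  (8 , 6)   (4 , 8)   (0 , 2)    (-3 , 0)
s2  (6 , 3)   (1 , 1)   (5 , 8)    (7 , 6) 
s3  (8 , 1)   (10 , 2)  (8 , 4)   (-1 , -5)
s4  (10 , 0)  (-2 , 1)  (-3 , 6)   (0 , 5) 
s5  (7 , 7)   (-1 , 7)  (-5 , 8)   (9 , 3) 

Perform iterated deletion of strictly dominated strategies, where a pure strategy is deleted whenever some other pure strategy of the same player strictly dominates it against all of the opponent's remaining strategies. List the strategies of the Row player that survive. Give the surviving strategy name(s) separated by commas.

s3

For the Column player, III strictly dominates IV on the remaining rows (s1: 2>0, s2: 8>6, s3: 4>-5, s4: 6>5, s5: 8>3); eliminate IV.
Row s2 is eliminated: s3 beats it against every remaining column (I: 8>6, II: 10>1, III: 8>5).
For the Row player, s1 strictly dominates s5 on the remaining columns (I: 8>7, II: 4>-1, III: 0>-5); eliminate s5.
For the Column player, II strictly dominates I on the remaining rows (s1: 8>6, s3: 2>1, s4: 1>0); eliminate I.
The Row player's strategy s1 is strictly dominated by s3 (II: 10>4, III: 8>0) and is removed.
For the Row player, s3 strictly dominates s4 on the remaining columns (II: 10>-2, III: 8>-3); eliminate s4.
For the Column player, III strictly dominates II on the remaining rows (s3: 4>2); eliminate II.
Among the remaining strategies, none is strictly dominated by another pure strategy of the same player, so the elimination stops.
Surviving strategies — the Row player: {s3}; the Column player: {III}.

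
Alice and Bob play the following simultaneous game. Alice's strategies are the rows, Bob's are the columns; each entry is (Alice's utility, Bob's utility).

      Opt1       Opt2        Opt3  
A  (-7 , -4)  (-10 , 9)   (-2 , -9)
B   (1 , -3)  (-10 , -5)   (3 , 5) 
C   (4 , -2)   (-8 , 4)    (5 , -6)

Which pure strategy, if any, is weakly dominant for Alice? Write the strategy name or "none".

C vs A: Opt1: 4>-7, Opt2: -8>-10, Opt3: 5>-2.
C vs B: Opt1: 4>1, Opt2: -8>-10, Opt3: 5>3.
C is at least as good as every other strategy against every opponent action, so it is weakly dominant.

C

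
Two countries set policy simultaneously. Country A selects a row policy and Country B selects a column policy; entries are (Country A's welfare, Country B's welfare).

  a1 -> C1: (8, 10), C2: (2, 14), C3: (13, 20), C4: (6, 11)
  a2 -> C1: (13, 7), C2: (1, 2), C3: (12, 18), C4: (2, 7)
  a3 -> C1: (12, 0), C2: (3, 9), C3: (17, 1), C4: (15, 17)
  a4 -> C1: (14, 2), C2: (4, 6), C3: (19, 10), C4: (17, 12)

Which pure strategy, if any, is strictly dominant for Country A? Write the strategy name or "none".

a4

a4 vs a1: C1: 14>8, C2: 4>2, C3: 19>13, C4: 17>6.
a4 vs a2: C1: 14>13, C2: 4>1, C3: 19>12, C4: 17>2.
a4 vs a3: C1: 14>12, C2: 4>3, C3: 19>17, C4: 17>15.
a4 strictly beats every other strategy against every opponent action, so it is strictly dominant.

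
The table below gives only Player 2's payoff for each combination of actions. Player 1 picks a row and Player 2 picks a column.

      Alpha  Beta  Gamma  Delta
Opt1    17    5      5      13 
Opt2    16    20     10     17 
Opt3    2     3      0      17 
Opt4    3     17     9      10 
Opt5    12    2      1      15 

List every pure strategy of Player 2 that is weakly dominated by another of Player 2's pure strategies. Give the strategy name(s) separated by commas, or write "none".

Gamma

Nothing dominates Alpha: Beta at Opt1 (17>5); Gamma at Opt1 (17>5); Delta at Opt1 (17>13).
Beta: no other strategy beats it everywhere (Alpha at Opt2 (20>16); Gamma at Opt2 (20>10); Delta at Opt2 (20>17)).
Gamma is weakly dominated by Beta (Opt1: 5=5, Opt2: 20>10, Opt3: 3>0, Opt4: 17>9, Opt5: 2>1).
Delta is not dominated — it holds its own against Alpha at Opt2 (17>16); Beta at Opt1 (13>5); Gamma at Opt1 (13>5).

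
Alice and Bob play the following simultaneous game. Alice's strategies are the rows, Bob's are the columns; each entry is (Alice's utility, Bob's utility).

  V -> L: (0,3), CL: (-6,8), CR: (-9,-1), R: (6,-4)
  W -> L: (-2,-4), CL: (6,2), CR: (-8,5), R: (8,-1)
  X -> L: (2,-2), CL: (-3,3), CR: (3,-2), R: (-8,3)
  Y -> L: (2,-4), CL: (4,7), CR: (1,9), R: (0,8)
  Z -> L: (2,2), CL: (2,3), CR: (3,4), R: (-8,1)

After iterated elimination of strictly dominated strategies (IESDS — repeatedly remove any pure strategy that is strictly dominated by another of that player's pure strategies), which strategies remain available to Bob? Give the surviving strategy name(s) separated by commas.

CL, CR, R

For Bob, CL strictly dominates L on the remaining rows (V: 8>3, W: 2>-4, X: 3>-2, Y: 7>-4, Z: 3>2); eliminate L.
Alice's strategy V is strictly dominated by W (CL: 6>-6, CR: -8>-9, R: 8>6) and is removed.
Among the remaining strategies, none is strictly dominated by another pure strategy of the same player, so the elimination stops.
Surviving strategies — Alice: {W, X, Y, Z}; Bob: {CL, CR, R}.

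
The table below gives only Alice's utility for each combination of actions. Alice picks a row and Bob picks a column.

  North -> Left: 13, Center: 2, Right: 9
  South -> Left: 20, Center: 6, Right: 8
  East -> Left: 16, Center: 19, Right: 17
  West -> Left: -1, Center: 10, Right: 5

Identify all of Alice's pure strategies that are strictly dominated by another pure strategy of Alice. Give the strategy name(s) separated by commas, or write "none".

North, West

North is strictly dominated by East (Left: 16>13, Center: 19>2, Right: 17>9).
South: no other strategy beats it everywhere (North at Left (20>13); East at Left (20>16); West at Left (20>-1)).
East is not dominated — it holds its own against North at Left (16>13); South at Center (19>6); West at Left (16>-1).
West is strictly dominated by East (Left: 16>-1, Center: 19>10, Right: 17>5).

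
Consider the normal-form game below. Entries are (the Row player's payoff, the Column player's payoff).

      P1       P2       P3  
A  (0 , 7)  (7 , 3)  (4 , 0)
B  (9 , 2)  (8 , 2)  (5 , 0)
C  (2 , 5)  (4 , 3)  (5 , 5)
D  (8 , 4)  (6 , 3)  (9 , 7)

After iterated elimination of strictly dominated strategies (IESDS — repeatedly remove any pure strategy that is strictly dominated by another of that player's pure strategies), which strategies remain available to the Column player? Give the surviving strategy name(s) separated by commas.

P1, P2, P3

The Row player's strategy A is strictly dominated by B (P1: 9>0, P2: 8>7, P3: 5>4) and is removed.
The Row player's strategy C is strictly dominated by D (P1: 8>2, P2: 6>4, P3: 9>5) and is removed.
Among the remaining strategies, none is strictly dominated by another pure strategy of the same player, so the elimination stops.
Surviving strategies — the Row player: {B, D}; the Column player: {P1, P2, P3}.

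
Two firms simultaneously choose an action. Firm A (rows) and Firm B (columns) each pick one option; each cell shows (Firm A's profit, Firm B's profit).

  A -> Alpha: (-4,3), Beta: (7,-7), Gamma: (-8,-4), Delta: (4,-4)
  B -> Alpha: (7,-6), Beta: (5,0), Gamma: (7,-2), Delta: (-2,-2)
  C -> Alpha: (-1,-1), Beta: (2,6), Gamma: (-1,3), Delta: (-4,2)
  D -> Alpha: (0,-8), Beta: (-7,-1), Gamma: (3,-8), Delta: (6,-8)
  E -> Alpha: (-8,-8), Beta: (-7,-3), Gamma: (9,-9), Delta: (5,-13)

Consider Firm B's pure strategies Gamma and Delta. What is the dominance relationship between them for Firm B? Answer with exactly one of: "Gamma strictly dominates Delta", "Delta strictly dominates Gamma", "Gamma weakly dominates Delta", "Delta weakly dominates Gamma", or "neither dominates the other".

Compare Gamma to Delta across every action of Firm A: A: -4=-4, B: -2=-2, C: 3>2, D: -8=-8, E: -9>-13.
Gamma is at least as good everywhere and strictly better somewhere (tied only at A, B, D), so Gamma weakly but not strictly dominates Delta.

Gamma weakly dominates Delta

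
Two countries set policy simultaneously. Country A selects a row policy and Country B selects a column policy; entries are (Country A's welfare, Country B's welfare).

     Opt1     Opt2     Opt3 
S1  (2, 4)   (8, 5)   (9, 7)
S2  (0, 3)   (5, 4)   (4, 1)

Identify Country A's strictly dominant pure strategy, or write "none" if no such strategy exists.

S1

S1 vs S2: Opt1: 2>0, Opt2: 8>5, Opt3: 9>4.
S1 strictly beats every other strategy against every opponent action, so it is strictly dominant.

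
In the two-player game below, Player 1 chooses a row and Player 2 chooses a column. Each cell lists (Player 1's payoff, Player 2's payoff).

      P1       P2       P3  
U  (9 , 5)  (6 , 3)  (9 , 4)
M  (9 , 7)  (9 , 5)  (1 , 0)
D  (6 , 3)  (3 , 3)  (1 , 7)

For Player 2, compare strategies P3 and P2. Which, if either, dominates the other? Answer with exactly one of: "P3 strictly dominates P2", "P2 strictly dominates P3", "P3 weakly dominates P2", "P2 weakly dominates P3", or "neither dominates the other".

neither dominates the other

Compare P3 to P2 across each choice by Player 1: U: 4>3, M: 0<5, D: 7>3.
P3 does better at U, D but worse at M; neither strategy dominates the other.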